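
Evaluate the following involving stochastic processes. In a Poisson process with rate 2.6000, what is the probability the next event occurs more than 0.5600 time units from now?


P(X > t) = exp(-lambda * t)
= exp(-2.6000 * 0.5600)
= exp(-1.4560) = 0.2332

0.2332


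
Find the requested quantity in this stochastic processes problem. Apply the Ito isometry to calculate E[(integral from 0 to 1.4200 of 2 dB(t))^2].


By Ito isometry: E[(int f dB)^2] = int f^2 dt
= 2^2 * 1.4200
= 4 * 1.4200 = 5.6800

5.6800


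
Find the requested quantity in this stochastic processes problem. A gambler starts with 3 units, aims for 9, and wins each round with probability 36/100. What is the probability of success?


Gambler's ruin formula:
r = q/p = 0.6400/0.3600 = 1.7778
P(win) = (1 - r^i)/(1 - r^N)
= (1 - 1.7778^3)/(1 - 1.7778^9)
= 0.0262

0.0262


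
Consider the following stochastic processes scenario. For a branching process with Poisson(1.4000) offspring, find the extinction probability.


Since mu = 1.4000 > 1, extinction prob q < 1.
Solve s = exp(mu*(s-1)) iteratively.
q = 0.4890

0.4890


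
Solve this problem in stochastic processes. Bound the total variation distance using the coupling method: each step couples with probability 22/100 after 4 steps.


TV distance bound <= (1-delta)^n
= (1 - 0.2200)^4
= 0.7800^4
= 0.3702

0.3702


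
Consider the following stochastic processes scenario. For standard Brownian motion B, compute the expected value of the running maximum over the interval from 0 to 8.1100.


E(max B(s)) = sqrt(2t/pi)
= sqrt(2*8.1100/pi)
= sqrt(5.1630)
= 2.2722

2.2722


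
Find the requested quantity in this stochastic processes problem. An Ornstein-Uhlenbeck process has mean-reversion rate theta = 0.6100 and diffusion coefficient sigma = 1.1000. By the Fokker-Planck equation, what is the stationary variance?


Stationary variance = sigma^2 / (2*theta)
= 1.1000^2 / (2*0.6100)
= 1.2100 / 1.2200
= 0.9918

0.9918


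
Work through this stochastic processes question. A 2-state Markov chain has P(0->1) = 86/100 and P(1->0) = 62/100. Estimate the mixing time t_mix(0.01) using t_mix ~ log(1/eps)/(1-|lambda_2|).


lambda_2 = |1 - p01 - p10| = |1 - 0.8600 - 0.6200| = 0.4800
t_mix ~ log(1/eps)/(1 - |lambda_2|)
= log(100)/(1 - 0.4800) = 4.6052/0.5200
= 8.8561

8.8561


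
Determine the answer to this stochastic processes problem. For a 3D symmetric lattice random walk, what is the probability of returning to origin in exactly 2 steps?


P(return in 2 steps) = P(reverse first step) = 1/(2d)
= 1/6
= 0.1667

0.1667


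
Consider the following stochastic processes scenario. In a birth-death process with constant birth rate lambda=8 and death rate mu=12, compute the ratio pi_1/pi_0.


For birth-death process, pi_n/pi_0 = (lambda/mu)^n
= (8/12)^1
= 0.6667

0.6667


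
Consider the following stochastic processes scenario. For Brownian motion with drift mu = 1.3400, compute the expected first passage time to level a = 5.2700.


Expected first passage time = a/mu
= 5.2700/1.3400
= 3.9328

3.9328


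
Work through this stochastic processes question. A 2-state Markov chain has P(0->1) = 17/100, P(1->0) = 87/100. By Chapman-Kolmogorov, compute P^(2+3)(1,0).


P^5 = P^2 * P^3
Computing via matrix multiplication of the transition matrix.
Entry (1,0) of P^5 = 0.8365

0.8365


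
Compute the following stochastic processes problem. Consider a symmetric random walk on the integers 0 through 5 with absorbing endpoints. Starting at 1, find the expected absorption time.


For symmetric RW on 0,...,N with absorbing barriers, E(i) = i*(N-i)
E(1) = 1 * 4 = 4

4


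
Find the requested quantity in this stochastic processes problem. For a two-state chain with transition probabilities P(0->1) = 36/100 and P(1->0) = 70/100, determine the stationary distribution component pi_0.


Stationary distribution: pi_0 = p10/(p01+p10), pi_1 = p01/(p01+p10)
p01 = 0.3600, p10 = 0.7000
pi_0 = 0.6604

0.6604


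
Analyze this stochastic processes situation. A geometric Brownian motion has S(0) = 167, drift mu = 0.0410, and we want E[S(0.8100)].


E[S(t)] = S(0) * exp(mu * t)
= 167 * exp(0.0410 * 0.8100)
= 167 * 1.0338
= 172.6392

172.6392


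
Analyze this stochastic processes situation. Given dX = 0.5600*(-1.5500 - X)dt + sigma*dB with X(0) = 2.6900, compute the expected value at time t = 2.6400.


E[X(t)] = mu + (X(0) - mu)*exp(-theta*t)
= -1.5500 + (2.6900 - -1.5500)*exp(-0.5600*2.6400)
= -1.5500 + 4.2400 * 0.2280
= -0.5833

-0.5833


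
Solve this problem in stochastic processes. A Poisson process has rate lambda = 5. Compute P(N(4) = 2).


P(N(t)=k) = (lambda*t)^k * exp(-lambda*t) / k!
lambda*t = 20
= 20^2 * exp(-20) / 2!
= 400 * 2.0612e-09 / 2
= 4.1223e-07

4.1223e-07


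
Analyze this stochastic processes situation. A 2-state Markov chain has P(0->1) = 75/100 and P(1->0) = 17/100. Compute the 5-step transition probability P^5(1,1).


Computing P^5 by matrix multiplication.
P = [[0.2500, 0.7500], [0.1700, 0.8300]]
After raising P to the power 5:
P^5(1,1) = 0.8152

0.8152


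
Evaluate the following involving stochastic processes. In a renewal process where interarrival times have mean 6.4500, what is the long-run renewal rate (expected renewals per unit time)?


Long-run renewal rate = 1/E(X)
= 1/6.4500
= 0.1550

0.1550


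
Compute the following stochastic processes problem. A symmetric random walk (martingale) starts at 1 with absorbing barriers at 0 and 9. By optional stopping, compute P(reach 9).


By optional stopping theorem: E(M at tau) = M(0) = 1
P(hit 9)*9 + P(hit 0)*0 = 1
P(hit 9) = (1 - 0)/(9 - 0) = 1/9 = 0.1111

0.1111


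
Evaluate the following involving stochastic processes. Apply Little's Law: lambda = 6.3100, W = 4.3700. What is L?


Little's Law: L = lambda * W
= 6.3100 * 4.3700
= 27.5747

27.5747


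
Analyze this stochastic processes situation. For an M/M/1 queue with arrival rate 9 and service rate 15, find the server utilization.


rho = lambda/mu
= 9/15
= 0.6000

0.6000


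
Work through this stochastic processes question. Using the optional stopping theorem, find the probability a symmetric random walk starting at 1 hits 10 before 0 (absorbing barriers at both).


By optional stopping theorem: E(M at tau) = M(0) = 1
P(hit 10)*10 + P(hit 0)*0 = 1
P(hit 10) = (1 - 0)/(10 - 0) = 1/10 = 0.1000

0.1000


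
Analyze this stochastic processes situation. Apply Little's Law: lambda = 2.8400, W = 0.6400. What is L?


Little's Law: L = lambda * W
= 2.8400 * 0.6400
= 1.8176

1.8176


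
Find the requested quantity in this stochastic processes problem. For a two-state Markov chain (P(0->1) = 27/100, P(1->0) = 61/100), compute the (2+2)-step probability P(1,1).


P^4 = P^2 * P^2
Computing via matrix multiplication of the transition matrix.
Entry (1,1) of P^4 = 0.3070

0.3070


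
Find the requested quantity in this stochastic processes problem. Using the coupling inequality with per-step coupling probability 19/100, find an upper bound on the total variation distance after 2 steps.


TV distance bound <= (1-delta)^n
= (1 - 0.1900)^2
= 0.8100^2
= 0.6561

0.6561


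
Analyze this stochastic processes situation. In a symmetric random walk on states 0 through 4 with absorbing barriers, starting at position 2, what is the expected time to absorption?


For symmetric RW on 0,...,N with absorbing barriers, E(i) = i*(N-i)
E(2) = 2 * 2 = 4

4


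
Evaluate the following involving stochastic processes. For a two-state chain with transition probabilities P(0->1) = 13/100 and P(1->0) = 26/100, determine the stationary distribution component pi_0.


Stationary distribution: pi_0 = p10/(p01+p10), pi_1 = p01/(p01+p10)
p01 = 0.1300, p10 = 0.2600
pi_0 = 0.6667

0.6667


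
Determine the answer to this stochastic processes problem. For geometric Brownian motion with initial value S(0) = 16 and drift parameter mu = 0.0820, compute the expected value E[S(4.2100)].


E[S(t)] = S(0) * exp(mu * t)
= 16 * exp(0.0820 * 4.2100)
= 16 * 1.4123
= 22.5968

22.5968


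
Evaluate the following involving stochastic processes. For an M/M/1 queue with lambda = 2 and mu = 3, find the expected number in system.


rho = 2/3 = 0.6667
L = rho/(1-rho)
= 0.6667/0.3333
= 2.0000

2.0000


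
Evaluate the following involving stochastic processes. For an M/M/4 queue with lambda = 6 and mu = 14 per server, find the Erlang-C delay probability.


a = lambda/mu = 0.4286
rho = a/c = 0.1071
Erlang-C formula applied:
C(c,a) = 0.0010

0.0010


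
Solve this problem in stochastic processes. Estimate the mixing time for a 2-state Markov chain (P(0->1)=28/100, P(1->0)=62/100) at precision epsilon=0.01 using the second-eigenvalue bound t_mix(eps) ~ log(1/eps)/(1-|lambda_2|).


lambda_2 = |1 - p01 - p10| = |1 - 0.2800 - 0.6200| = 0.1000
t_mix ~ log(1/eps)/(1 - |lambda_2|)
= log(100)/(1 - 0.1000) = 4.6052/0.9000
= 5.1169

5.1169


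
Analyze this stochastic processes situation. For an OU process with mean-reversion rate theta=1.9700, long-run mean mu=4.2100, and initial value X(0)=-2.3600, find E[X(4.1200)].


E[X(t)] = mu + (X(0) - mu)*exp(-theta*t)
= 4.2100 + (-2.3600 - 4.2100)*exp(-1.9700*4.1200)
= 4.2100 + -6.5700 * 2.9860e-04
= 4.2080

4.2080


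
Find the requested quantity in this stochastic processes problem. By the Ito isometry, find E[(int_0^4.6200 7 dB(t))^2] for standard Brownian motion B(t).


By Ito isometry: E[(int f dB)^2] = int f^2 dt
= 7^2 * 4.6200
= 49 * 4.6200 = 226.3800

226.3800


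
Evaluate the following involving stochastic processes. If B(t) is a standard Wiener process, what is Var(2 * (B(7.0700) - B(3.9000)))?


Var(alpha*(B(t)-B(s))) = alpha^2 * (t-s)
= 2^2 * (7.0700 - 3.9000)
= 4 * 3.1700
= 12.6800

12.6800


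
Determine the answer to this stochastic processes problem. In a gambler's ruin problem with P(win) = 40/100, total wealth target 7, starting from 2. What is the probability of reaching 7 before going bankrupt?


Gambler's ruin formula:
r = q/p = 0.6000/0.4000 = 1.5000
P(win) = (1 - r^i)/(1 - r^N)
= (1 - 1.5000^2)/(1 - 1.5000^7)
= 0.0777

0.0777


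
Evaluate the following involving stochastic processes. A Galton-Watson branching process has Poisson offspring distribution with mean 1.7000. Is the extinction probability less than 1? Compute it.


Since mu = 1.7000 > 1, extinction prob q < 1.
Solve s = exp(mu*(s-1)) iteratively.
q = 0.3088

0.3088


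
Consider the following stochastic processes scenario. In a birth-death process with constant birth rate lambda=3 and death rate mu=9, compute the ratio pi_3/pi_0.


For birth-death process, pi_n/pi_0 = (lambda/mu)^n
= (3/9)^3
= 0.0370

0.0370


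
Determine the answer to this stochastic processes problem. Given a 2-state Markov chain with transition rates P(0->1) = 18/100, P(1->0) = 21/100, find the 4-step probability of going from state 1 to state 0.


Computing P^4 by matrix multiplication.
P = [[0.8200, 0.1800], [0.2100, 0.7900]]
After raising P to the power 4:
P^4(1,0) = 0.4639

0.4639


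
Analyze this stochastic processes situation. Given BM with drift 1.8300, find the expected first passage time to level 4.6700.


Expected first passage time = a/mu
= 4.6700/1.8300
= 2.5519

2.5519


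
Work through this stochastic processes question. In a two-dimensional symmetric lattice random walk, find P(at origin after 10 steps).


P = C(10,5)^2 / 4^10
= 252^2 / 1048576
= 63504 / 1048576
= 0.0606

0.0606


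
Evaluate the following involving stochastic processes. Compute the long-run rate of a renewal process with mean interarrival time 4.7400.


Long-run renewal rate = 1/E(X)
= 1/4.7400
= 0.2110

0.2110


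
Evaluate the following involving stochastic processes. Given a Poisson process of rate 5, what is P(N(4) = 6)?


P(N(t)=k) = (lambda*t)^k * exp(-lambda*t) / k!
lambda*t = 20
= 20^6 * exp(-20) / 6!
= 64000000 * 2.0612e-09 / 720
= 1.8321e-04

1.8321e-04


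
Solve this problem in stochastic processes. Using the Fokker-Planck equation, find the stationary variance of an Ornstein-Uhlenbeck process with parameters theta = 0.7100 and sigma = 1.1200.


Stationary variance = sigma^2 / (2*theta)
= 1.1200^2 / (2*0.7100)
= 1.2544 / 1.4200
= 0.8834

0.8834


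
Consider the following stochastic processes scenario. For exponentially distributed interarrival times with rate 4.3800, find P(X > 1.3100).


P(X > t) = exp(-lambda * t)
= exp(-4.3800 * 1.3100)
= exp(-5.7378) = 0.0032

0.0032


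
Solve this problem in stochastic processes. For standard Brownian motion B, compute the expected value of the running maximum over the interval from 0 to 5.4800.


E(max B(s)) = sqrt(2t/pi)
= sqrt(2*5.4800/pi)
= sqrt(3.4887)
= 1.8678

1.8678


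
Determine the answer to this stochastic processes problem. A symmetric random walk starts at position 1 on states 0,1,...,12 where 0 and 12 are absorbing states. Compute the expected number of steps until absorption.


For symmetric RW on 0,...,N with absorbing barriers, E(i) = i*(N-i)
E(1) = 1 * 11 = 11

11


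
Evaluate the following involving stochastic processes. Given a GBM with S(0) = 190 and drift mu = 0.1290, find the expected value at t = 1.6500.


E[S(t)] = S(0) * exp(mu * t)
= 190 * exp(0.1290 * 1.6500)
= 190 * 1.2372
= 235.0678

235.0678


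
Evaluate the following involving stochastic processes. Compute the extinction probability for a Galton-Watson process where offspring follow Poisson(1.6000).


Since mu = 1.6000 > 1, extinction prob q < 1.
Solve s = exp(mu*(s-1)) iteratively.
q = 0.3580

0.3580


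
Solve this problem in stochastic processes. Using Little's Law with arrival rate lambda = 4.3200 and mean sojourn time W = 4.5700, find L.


Little's Law: L = lambda * W
= 4.3200 * 4.5700
= 19.7424

19.7424


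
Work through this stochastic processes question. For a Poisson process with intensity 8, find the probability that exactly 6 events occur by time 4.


P(N(t)=k) = (lambda*t)^k * exp(-lambda*t) / k!
lambda*t = 32
= 32^6 * exp(-32) / 6!
= 1073741824 * 1.2664e-14 / 720
= 1.8886e-08

1.8886e-08


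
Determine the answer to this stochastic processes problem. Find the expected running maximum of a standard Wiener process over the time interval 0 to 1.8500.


E(max B(s)) = sqrt(2t/pi)
= sqrt(2*1.8500/pi)
= sqrt(1.1777)
= 1.0852

1.0852


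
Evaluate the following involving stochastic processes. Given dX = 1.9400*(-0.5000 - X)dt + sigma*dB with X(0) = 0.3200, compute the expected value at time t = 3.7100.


E[X(t)] = mu + (X(0) - mu)*exp(-theta*t)
= -0.5000 + (0.3200 - -0.5000)*exp(-1.9400*3.7100)
= -0.5000 + 0.8200 * 7.4853e-04
= -0.4994

-0.4994


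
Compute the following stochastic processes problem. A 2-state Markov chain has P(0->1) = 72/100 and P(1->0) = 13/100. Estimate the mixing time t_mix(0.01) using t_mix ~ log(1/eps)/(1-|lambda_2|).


lambda_2 = |1 - p01 - p10| = |1 - 0.7200 - 0.1300| = 0.1500
t_mix ~ log(1/eps)/(1 - |lambda_2|)
= log(100)/(1 - 0.1500) = 4.6052/0.8500
= 5.4178

5.4178


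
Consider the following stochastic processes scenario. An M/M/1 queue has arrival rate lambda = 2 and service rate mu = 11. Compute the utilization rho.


rho = lambda/mu
= 2/11
= 0.1818

0.1818


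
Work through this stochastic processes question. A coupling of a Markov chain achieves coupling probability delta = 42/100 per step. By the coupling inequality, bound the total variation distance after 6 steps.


TV distance bound <= (1-delta)^n
= (1 - 0.4200)^6
= 0.5800^6
= 0.0381

0.0381


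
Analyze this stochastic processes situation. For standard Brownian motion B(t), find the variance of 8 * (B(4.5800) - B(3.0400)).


Var(alpha*(B(t)-B(s))) = alpha^2 * (t-s)
= 8^2 * (4.5800 - 3.0400)
= 64 * 1.5400
= 98.5600

98.5600


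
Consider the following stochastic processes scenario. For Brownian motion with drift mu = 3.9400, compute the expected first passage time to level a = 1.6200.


Expected first passage time = a/mu
= 1.6200/3.9400
= 0.4112

0.4112


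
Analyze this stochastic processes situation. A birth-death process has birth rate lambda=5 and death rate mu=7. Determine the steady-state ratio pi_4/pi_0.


For birth-death process, pi_n/pi_0 = (lambda/mu)^n
= (5/7)^4
= 0.2603

0.2603


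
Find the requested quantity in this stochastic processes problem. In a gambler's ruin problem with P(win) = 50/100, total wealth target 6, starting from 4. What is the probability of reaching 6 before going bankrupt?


p = 1/2: P(win) = i/N = 4/6
= 0.6667

0.6667


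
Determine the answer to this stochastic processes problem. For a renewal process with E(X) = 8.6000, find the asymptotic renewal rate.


Long-run renewal rate = 1/E(X)
= 1/8.6000
= 0.1163

0.1163


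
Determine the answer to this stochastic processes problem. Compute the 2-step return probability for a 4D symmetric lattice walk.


P(return in 2 steps) = P(reverse first step) = 1/(2d)
= 1/8
= 0.1250

0.1250


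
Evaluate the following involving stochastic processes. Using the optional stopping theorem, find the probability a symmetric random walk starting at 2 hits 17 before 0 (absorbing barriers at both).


By optional stopping theorem: E(M at tau) = M(0) = 2
P(hit 17)*17 + P(hit 0)*0 = 2
P(hit 17) = (2 - 0)/(17 - 0) = 2/17 = 0.1176

0.1176


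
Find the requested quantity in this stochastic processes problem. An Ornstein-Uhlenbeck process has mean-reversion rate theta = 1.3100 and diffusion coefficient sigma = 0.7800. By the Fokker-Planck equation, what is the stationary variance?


Stationary variance = sigma^2 / (2*theta)
= 0.7800^2 / (2*1.3100)
= 0.6084 / 2.6200
= 0.2322

0.2322


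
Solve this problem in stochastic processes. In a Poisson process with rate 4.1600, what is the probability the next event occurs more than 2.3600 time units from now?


P(X > t) = exp(-lambda * t)
= exp(-4.1600 * 2.3600)
= exp(-9.8176) = 5.4484e-05

5.4484e-05


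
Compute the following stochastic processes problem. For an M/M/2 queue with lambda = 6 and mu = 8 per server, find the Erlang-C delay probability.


a = lambda/mu = 0.7500
rho = a/c = 0.3750
Erlang-C formula applied:
C(c,a) = 0.2045

0.2045


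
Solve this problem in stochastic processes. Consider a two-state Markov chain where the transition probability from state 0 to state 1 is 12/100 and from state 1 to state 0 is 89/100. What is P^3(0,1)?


Computing P^3 by matrix multiplication.
P = [[0.8800, 0.1200], [0.8900, 0.1100]]
After raising P to the power 3:
P^3(0,1) = 0.1188

0.1188


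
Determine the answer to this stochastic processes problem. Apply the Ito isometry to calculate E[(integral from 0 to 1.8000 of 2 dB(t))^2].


By Ito isometry: E[(int f dB)^2] = int f^2 dt
= 2^2 * 1.8000
= 4 * 1.8000 = 7.2000

7.2000


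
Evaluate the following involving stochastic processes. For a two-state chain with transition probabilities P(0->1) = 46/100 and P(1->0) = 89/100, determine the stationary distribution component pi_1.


Stationary distribution: pi_0 = p10/(p01+p10), pi_1 = p01/(p01+p10)
p01 = 0.4600, p10 = 0.8900
pi_1 = 0.3407

0.3407


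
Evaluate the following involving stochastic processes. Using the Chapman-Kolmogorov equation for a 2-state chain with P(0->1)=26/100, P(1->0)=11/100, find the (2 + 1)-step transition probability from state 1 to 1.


P^3 = P^2 * P^1
Computing via matrix multiplication of the transition matrix.
Entry (1,1) of P^3 = 0.7770

0.7770


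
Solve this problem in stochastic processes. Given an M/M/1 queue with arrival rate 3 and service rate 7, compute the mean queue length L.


rho = 3/7 = 0.4286
L = rho/(1-rho)
= 0.4286/0.5714
= 0.7500

0.7500


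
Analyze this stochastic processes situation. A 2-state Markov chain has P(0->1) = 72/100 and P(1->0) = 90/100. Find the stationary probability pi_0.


Stationary distribution: pi_0 = p10/(p01+p10), pi_1 = p01/(p01+p10)
p01 = 0.7200, p10 = 0.9000
pi_0 = 0.5556

0.5556


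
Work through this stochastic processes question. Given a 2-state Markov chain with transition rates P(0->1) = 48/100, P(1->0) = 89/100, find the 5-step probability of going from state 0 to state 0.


Computing P^5 by matrix multiplication.
P = [[0.5200, 0.4800], [0.8900, 0.1100]]
After raising P to the power 5:
P^5(0,0) = 0.6472

0.6472


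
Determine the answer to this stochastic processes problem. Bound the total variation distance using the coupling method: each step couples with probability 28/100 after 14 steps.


TV distance bound <= (1-delta)^n
= (1 - 0.2800)^14
= 0.7200^14
= 0.0101

0.0101


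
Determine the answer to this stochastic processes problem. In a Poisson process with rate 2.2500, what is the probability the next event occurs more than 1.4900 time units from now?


P(X > t) = exp(-lambda * t)
= exp(-2.2500 * 1.4900)
= exp(-3.3525) = 0.0350

0.0350


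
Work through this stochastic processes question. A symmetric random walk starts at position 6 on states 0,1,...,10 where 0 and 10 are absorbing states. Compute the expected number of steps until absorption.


For symmetric RW on 0,...,N with absorbing barriers, E(i) = i*(N-i)
E(6) = 6 * 4 = 24

24


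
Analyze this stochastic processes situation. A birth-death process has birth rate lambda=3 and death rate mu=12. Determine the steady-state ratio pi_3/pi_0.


For birth-death process, pi_n/pi_0 = (lambda/mu)^n
= (3/12)^3
= 0.0156

0.0156


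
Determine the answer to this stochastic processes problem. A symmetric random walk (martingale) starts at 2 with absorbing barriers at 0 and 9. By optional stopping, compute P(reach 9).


By optional stopping theorem: E(M at tau) = M(0) = 2
P(hit 9)*9 + P(hit 0)*0 = 2
P(hit 9) = (2 - 0)/(9 - 0) = 2/9 = 0.2222

0.2222


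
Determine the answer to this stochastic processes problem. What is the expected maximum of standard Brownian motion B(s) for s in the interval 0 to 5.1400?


E(max B(s)) = sqrt(2t/pi)
= sqrt(2*5.1400/pi)
= sqrt(3.2722)
= 1.8089

1.8089


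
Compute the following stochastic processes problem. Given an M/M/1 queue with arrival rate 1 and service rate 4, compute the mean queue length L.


rho = 1/4 = 0.2500
L = rho/(1-rho)
= 0.2500/0.7500
= 0.3333

0.3333


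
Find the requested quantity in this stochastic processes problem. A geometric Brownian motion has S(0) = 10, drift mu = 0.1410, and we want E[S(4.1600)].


E[S(t)] = S(0) * exp(mu * t)
= 10 * exp(0.1410 * 4.1600)
= 10 * 1.7978
= 17.9779

17.9779


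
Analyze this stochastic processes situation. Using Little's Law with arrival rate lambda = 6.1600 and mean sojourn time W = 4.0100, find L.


Little's Law: L = lambda * W
= 6.1600 * 4.0100
= 24.7016

24.7016


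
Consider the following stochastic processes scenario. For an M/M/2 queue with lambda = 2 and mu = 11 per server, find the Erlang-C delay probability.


a = lambda/mu = 0.1818
rho = a/c = 0.0909
Erlang-C formula applied:
C(c,a) = 0.0152

0.0152


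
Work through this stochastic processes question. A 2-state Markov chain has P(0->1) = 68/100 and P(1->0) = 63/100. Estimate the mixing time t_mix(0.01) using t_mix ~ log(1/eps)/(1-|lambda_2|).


lambda_2 = |1 - p01 - p10| = |1 - 0.6800 - 0.6300| = 0.3100
t_mix ~ log(1/eps)/(1 - |lambda_2|)
= log(100)/(1 - 0.3100) = 4.6052/0.6900
= 6.6742

6.6742


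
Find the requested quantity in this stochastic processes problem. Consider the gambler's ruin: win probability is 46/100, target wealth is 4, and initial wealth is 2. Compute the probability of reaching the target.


Gambler's ruin formula:
r = q/p = 0.5400/0.4600 = 1.1739
P(win) = (1 - r^i)/(1 - r^N)
= (1 - 1.1739^2)/(1 - 1.1739^4)
= 0.4205

0.4205


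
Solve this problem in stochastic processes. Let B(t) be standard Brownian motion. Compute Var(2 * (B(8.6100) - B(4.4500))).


Var(alpha*(B(t)-B(s))) = alpha^2 * (t-s)
= 2^2 * (8.6100 - 4.4500)
= 4 * 4.1600
= 16.6400

16.6400


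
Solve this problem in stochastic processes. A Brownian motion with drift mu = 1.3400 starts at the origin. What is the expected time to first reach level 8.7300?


Expected first passage time = a/mu
= 8.7300/1.3400
= 6.5149

6.5149


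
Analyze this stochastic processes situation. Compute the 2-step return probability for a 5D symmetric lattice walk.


P(return in 2 steps) = P(reverse first step) = 1/(2d)
= 1/10
= 0.1000

0.1000


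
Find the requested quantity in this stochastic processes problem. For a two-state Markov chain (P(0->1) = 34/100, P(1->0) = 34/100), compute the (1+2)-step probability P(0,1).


P^3 = P^1 * P^2
Computing via matrix multiplication of the transition matrix.
Entry (0,1) of P^3 = 0.4836

0.4836


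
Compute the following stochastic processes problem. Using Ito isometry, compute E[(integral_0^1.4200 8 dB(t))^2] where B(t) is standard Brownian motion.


By Ito isometry: E[(int f dB)^2] = int f^2 dt
= 8^2 * 1.4200
= 64 * 1.4200 = 90.8800

90.8800


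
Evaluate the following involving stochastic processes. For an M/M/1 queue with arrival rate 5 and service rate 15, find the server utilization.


rho = lambda/mu
= 5/15
= 0.3333

0.3333


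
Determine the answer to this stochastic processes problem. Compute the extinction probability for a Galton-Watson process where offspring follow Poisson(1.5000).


Since mu = 1.5000 > 1, extinction prob q < 1.
Solve s = exp(mu*(s-1)) iteratively.
q = 0.4172

0.4172


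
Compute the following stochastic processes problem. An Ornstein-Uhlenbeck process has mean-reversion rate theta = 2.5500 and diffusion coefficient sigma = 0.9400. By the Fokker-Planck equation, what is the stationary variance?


Stationary variance = sigma^2 / (2*theta)
= 0.9400^2 / (2*2.5500)
= 0.8836 / 5.1000
= 0.1733

0.1733


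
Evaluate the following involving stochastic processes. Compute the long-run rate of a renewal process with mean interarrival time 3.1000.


Long-run renewal rate = 1/E(X)
= 1/3.1000
= 0.3226

0.3226


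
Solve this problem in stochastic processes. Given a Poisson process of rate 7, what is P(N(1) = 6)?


P(N(t)=k) = (lambda*t)^k * exp(-lambda*t) / k!
lambda*t = 7
= 7^6 * exp(-7) / 6!
= 117649 * 9.1188e-04 / 720
= 0.1490

0.1490


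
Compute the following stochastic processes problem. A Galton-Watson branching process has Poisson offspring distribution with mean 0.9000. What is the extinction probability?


Since mu = 0.9000 <= 1, extinction probability = 1.

1.0000


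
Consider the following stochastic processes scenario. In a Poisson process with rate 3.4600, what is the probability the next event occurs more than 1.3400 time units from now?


P(X > t) = exp(-lambda * t)
= exp(-3.4600 * 1.3400)
= exp(-4.6364) = 0.0097

0.0097


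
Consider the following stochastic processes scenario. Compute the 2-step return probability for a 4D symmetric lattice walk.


P(return in 2 steps) = P(reverse first step) = 1/(2d)
= 1/8
= 0.1250

0.1250


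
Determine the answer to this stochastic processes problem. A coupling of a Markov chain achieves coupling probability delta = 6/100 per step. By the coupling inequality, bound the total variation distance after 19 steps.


TV distance bound <= (1-delta)^n
= (1 - 0.0600)^19
= 0.9400^19
= 0.3086

0.3086


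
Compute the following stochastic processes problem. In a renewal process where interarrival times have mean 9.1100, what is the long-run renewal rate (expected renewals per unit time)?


Long-run renewal rate = 1/E(X)
= 1/9.1100
= 0.1098

0.1098


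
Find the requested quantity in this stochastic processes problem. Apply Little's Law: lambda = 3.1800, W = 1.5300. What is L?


Little's Law: L = lambda * W
= 3.1800 * 1.5300
= 4.8654

4.8654


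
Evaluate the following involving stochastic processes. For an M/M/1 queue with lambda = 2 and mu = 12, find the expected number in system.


rho = 2/12 = 0.1667
L = rho/(1-rho)
= 0.1667/0.8333
= 0.2000

0.2000


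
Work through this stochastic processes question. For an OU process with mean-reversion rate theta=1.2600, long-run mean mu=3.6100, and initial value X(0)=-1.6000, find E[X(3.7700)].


E[X(t)] = mu + (X(0) - mu)*exp(-theta*t)
= 3.6100 + (-1.6000 - 3.6100)*exp(-1.2600*3.7700)
= 3.6100 + -5.2100 * 0.0086
= 3.5649

3.5649


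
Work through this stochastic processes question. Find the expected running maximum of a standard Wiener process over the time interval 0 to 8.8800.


E(max B(s)) = sqrt(2t/pi)
= sqrt(2*8.8800/pi)
= sqrt(5.6532)
= 2.3776

2.3776


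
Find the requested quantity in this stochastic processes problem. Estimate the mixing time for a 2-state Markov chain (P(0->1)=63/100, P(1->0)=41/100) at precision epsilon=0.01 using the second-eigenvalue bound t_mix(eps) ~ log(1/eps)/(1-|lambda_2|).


lambda_2 = |1 - p01 - p10| = |1 - 0.6300 - 0.4100| = 0.0400
t_mix ~ log(1/eps)/(1 - |lambda_2|)
= log(100)/(1 - 0.0400) = 4.6052/0.9600
= 4.7971

4.7971


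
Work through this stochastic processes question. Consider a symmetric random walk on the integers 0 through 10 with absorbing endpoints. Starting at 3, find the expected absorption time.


For symmetric RW on 0,...,N with absorbing barriers, E(i) = i*(N-i)
E(3) = 3 * 7 = 21

21


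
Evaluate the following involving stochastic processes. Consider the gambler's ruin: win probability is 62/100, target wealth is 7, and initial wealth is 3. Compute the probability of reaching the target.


Gambler's ruin formula:
r = q/p = 0.3800/0.6200 = 0.6129
P(win) = (1 - r^i)/(1 - r^N)
= (1 - 0.6129^3)/(1 - 0.6129^7)
= 0.7956

0.7956


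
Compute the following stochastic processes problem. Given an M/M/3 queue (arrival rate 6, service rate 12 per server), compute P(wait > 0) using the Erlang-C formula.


a = lambda/mu = 0.5000
rho = a/c = 0.1667
Erlang-C formula applied:
C(c,a) = 0.0152

0.0152


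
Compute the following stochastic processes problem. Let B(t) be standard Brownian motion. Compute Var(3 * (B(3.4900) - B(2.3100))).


Var(alpha*(B(t)-B(s))) = alpha^2 * (t-s)
= 3^2 * (3.4900 - 2.3100)
= 9 * 1.1800
= 10.6200

10.6200


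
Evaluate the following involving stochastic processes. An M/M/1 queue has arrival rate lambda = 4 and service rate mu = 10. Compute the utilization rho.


rho = lambda/mu
= 4/10
= 0.4000

0.4000


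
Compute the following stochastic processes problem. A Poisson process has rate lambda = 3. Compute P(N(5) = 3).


P(N(t)=k) = (lambda*t)^k * exp(-lambda*t) / k!
lambda*t = 15
= 15^3 * exp(-15) / 3!
= 3375 * 3.0590e-07 / 6
= 1.7207e-04

1.7207e-04


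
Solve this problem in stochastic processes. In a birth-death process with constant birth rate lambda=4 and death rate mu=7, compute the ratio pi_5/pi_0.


For birth-death process, pi_n/pi_0 = (lambda/mu)^n
= (4/7)^5
= 0.0609

0.0609


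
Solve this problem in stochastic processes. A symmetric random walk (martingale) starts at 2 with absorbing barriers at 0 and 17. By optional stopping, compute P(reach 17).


By optional stopping theorem: E(M at tau) = M(0) = 2
P(hit 17)*17 + P(hit 0)*0 = 2
P(hit 17) = (2 - 0)/(17 - 0) = 2/17 = 0.1176

0.1176


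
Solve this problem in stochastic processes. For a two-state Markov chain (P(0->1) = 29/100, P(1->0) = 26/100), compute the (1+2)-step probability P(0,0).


P^3 = P^1 * P^2
Computing via matrix multiplication of the transition matrix.
Entry (0,0) of P^3 = 0.5208

0.5208


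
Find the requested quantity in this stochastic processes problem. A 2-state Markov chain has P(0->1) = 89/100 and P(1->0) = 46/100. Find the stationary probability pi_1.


Stationary distribution: pi_0 = p10/(p01+p10), pi_1 = p01/(p01+p10)
p01 = 0.8900, p10 = 0.4600
pi_1 = 0.6593

0.6593


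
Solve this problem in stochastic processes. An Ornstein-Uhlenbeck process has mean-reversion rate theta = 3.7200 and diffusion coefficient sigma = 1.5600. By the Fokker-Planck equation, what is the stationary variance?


Stationary variance = sigma^2 / (2*theta)
= 1.5600^2 / (2*3.7200)
= 2.4336 / 7.4400
= 0.3271

0.3271


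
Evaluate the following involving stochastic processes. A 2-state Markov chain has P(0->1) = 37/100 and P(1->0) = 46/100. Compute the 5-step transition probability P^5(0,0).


Computing P^5 by matrix multiplication.
P = [[0.6300, 0.3700], [0.4600, 0.5400]]
After raising P to the power 5:
P^5(0,0) = 0.5543

0.5543


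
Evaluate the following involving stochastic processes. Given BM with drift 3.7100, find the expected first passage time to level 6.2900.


Expected first passage time = a/mu
= 6.2900/3.7100
= 1.6954

1.6954


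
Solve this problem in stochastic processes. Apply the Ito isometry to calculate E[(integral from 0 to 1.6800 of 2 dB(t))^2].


By Ito isometry: E[(int f dB)^2] = int f^2 dt
= 2^2 * 1.6800
= 4 * 1.6800 = 6.7200

6.7200


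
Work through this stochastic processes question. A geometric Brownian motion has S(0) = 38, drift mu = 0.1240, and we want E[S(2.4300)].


E[S(t)] = S(0) * exp(mu * t)
= 38 * exp(0.1240 * 2.4300)
= 38 * 1.3516
= 51.3624

51.3624


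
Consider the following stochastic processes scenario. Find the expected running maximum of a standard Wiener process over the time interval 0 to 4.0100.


E(max B(s)) = sqrt(2t/pi)
= sqrt(2*4.0100/pi)
= sqrt(2.5528)
= 1.5978

1.5978


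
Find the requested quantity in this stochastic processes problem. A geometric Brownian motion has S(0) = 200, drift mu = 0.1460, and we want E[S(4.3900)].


E[S(t)] = S(0) * exp(mu * t)
= 200 * exp(0.1460 * 4.3900)
= 200 * 1.8983
= 379.6529

379.6529


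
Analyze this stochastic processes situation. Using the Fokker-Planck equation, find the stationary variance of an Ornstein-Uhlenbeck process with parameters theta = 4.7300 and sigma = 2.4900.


Stationary variance = sigma^2 / (2*theta)
= 2.4900^2 / (2*4.7300)
= 6.2001 / 9.4600
= 0.6554

0.6554


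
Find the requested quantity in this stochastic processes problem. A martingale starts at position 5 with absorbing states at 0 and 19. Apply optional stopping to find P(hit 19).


By optional stopping theorem: E(M at tau) = M(0) = 5
P(hit 19)*19 + P(hit 0)*0 = 5
P(hit 19) = (5 - 0)/(19 - 0) = 5/19 = 0.2632

0.2632


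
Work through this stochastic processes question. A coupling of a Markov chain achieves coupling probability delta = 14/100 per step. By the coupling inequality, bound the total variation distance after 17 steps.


TV distance bound <= (1-delta)^n
= (1 - 0.1400)^17
= 0.8600^17
= 0.0770

0.0770


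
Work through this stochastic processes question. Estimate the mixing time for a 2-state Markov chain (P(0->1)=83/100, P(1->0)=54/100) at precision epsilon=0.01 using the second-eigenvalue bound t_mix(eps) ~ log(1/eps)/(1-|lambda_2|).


lambda_2 = |1 - p01 - p10| = |1 - 0.8300 - 0.5400| = 0.3700
t_mix ~ log(1/eps)/(1 - |lambda_2|)
= log(100)/(1 - 0.3700) = 4.6052/0.6300
= 7.3098

7.3098


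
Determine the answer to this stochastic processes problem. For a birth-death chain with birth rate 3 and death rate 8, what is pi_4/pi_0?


For birth-death process, pi_n/pi_0 = (lambda/mu)^n
= (3/8)^4
= 0.0198

0.0198


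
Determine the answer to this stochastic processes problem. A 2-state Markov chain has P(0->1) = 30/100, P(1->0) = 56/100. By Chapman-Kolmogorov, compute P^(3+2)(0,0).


P^5 = P^3 * P^2
Computing via matrix multiplication of the transition matrix.
Entry (0,0) of P^5 = 0.6512

0.6512


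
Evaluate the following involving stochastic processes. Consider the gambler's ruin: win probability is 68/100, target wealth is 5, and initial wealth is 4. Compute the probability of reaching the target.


Gambler's ruin formula:
r = q/p = 0.3200/0.6800 = 0.4706
P(win) = (1 - r^i)/(1 - r^N)
= (1 - 0.4706^4)/(1 - 0.4706^5)
= 0.9734

0.9734


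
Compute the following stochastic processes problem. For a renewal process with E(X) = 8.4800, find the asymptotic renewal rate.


Long-run renewal rate = 1/E(X)
= 1/8.4800
= 0.1179

0.1179


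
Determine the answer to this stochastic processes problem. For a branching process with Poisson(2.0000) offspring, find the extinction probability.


Since mu = 2.0000 > 1, extinction prob q < 1.
Solve s = exp(mu*(s-1)) iteratively.
q = 0.2032

0.2032


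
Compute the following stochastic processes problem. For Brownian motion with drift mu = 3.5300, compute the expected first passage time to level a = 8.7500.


Expected first passage time = a/mu
= 8.7500/3.5300
= 2.4788

2.4788


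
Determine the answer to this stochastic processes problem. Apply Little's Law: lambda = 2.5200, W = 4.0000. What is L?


Little's Law: L = lambda * W
= 2.5200 * 4.0000
= 10.0800

10.0800


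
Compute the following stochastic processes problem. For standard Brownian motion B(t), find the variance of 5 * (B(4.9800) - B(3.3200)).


Var(alpha*(B(t)-B(s))) = alpha^2 * (t-s)
= 5^2 * (4.9800 - 3.3200)
= 25 * 1.6600
= 41.5000

41.5000


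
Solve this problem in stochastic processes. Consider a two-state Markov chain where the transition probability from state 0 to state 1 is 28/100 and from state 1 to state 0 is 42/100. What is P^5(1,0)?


Computing P^5 by matrix multiplication.
P = [[0.7200, 0.2800], [0.4200, 0.5800]]
After raising P to the power 5:
P^5(1,0) = 0.5985

0.5985


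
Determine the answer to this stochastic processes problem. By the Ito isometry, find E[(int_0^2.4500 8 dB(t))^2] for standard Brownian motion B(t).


By Ito isometry: E[(int f dB)^2] = int f^2 dt
= 8^2 * 2.4500
= 64 * 2.4500 = 156.8000

156.8000


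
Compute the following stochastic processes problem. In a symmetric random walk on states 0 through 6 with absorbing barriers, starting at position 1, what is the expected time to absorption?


For symmetric RW on 0,...,N with absorbing barriers, E(i) = i*(N-i)
E(1) = 1 * 5 = 5

5


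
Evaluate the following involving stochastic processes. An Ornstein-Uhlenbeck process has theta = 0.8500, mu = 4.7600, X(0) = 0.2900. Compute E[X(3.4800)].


E[X(t)] = mu + (X(0) - mu)*exp(-theta*t)
= 4.7600 + (0.2900 - 4.7600)*exp(-0.8500*3.4800)
= 4.7600 + -4.4700 * 0.0519
= 4.5279

4.5279


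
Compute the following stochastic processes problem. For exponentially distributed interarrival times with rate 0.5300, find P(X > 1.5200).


P(X > t) = exp(-lambda * t)
= exp(-0.5300 * 1.5200)
= exp(-0.8056) = 0.4468

0.4468


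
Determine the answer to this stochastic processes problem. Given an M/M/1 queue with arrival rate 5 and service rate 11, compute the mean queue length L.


rho = 5/11 = 0.4545
L = rho/(1-rho)
= 0.4545/0.5455
= 0.8333

0.8333


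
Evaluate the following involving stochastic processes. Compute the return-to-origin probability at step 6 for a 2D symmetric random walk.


P = C(6,3)^2 / 4^6
= 20^2 / 4096
= 400 / 4096
= 0.0977

0.0977


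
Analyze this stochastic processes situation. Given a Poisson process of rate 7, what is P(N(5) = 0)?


P(N(t)=k) = (lambda*t)^k * exp(-lambda*t) / k!
lambda*t = 35
= 35^0 * exp(-35) / 0!
= 1 * 6.3051e-16 / 1
= 6.3051e-16

6.3051e-16


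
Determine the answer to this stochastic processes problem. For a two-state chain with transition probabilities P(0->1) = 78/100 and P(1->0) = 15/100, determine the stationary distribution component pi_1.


Stationary distribution: pi_0 = p10/(p01+p10), pi_1 = p01/(p01+p10)
p01 = 0.7800, p10 = 0.1500
pi_1 = 0.8387

0.8387


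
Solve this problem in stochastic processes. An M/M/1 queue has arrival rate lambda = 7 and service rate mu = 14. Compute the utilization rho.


rho = lambda/mu
= 7/14
= 0.5000

0.5000


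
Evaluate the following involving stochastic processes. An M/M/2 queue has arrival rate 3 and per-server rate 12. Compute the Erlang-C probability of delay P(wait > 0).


a = lambda/mu = 0.2500
rho = a/c = 0.1250
Erlang-C formula applied:
C(c,a) = 0.0278

0.0278


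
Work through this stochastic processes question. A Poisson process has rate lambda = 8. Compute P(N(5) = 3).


P(N(t)=k) = (lambda*t)^k * exp(-lambda*t) / k!
lambda*t = 40
= 40^3 * exp(-40) / 3!
= 64000 * 4.2484e-18 / 6
= 4.5316e-14

4.5316e-14
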